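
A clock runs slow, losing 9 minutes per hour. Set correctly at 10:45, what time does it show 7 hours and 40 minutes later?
For every 60 true minutes, the faulty clock advances 60 - 9 = 51 minutes.
True elapsed: 7 hours and 40 minutes = 460 minutes.
Faulty clock advances: 460 x 51/60 = 391 minutes (drift: 69 minutes behind).
Shown time: 10:45 + 391 minutes = 5:16.

Final answer: 5:16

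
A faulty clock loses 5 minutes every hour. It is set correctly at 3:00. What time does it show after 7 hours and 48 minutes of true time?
For every 60 true minutes, the faulty clock advances 60 - 5 = 55 minutes.
True elapsed: 7 hours and 48 minutes = 468 minutes.
Faulty clock advances: 468 x 55/60 = 429 minutes (drift: 39 minutes behind).
Shown time: 3:00 + 429 minutes = 10:09.

Final answer: 10:09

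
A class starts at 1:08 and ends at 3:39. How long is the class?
From 1:08 to 3:39:
(3 x 60 + 39) - (1 x 60 + 8) = 219 - 68 = 151 minutes
= 2 hours and 31 minutes

Final answer: 2 hours and 31 minutes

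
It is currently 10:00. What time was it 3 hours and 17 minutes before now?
Starting time: 10:00 = 600 total minutes past 12:00
Subtracting: 3 hours and 17 minutes = 197 minutes
600 - 197 = 403 minutes
= 6 hours and 43 minutes past 12:00 = 6:43

Final answer: 6:43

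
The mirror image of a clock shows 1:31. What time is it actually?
Reflection across the vertical (12-6) axis maps a hand at angle A degrees to (360 - A) degrees, which sends a reading of T minutes past 12:00 to (720 - T) minutes past 12:00.
Mirror reads 1:31 = 91 minutes past 12:00.
Actual time: (720 - 91) mod 720 = 629 minutes = 10:29.

Final answer: 10:29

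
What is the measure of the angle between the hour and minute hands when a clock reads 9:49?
Hour hand position: 9 x 30 + 49 x 0.5 = 294.5 degrees
Minute hand position: 49 x 6 = 294 degrees
Difference: |294.5 - 294| = 0.5 degrees
The angle between the hands is 0.5 degrees

Final answer: 0.5 degrees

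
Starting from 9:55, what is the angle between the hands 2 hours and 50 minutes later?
First find the time 2 hours and 50 minutes after 9:55.
Total minutes: 9 x 60 + 55 + 2 x 60 + 50 = 765.
765 mod 720 = 45 minutes = 12:45.
Now compute the angle at 12:45:
Hour hand: 0 x 30 + 45 x 0.5 = 22.5 degrees
Minute hand: 45 x 6 = 270 degrees
Difference: |22.5 - 270| = 247.5 degrees
Smaller angle: 360 - 247.5 = 112.5 degrees

Final answer: 112.5 degrees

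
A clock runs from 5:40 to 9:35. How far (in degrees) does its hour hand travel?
The hour hand moves 0.5 degrees per minute.
Time elapsed: 9:35 - 5:40 = 235 minutes
Angular displacement: 235 x 0.5 = 117.5 degrees

Final answer: 117.5 degrees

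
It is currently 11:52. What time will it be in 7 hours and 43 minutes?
Starting time: 11:52
Adding 43 minutes to 52 minutes: 52 + 43 = 95 minutes = 1 hour and 35 minutes
Adding 7 hours: 11 + 7 + 1 (carry) = 19 - 12 = 7
Final time: 7:35

Final answer: 7:35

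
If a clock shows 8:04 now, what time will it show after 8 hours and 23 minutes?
Starting time: 8:04
Adding 23 minutes to 4 minutes: 4 + 23 = 27 minutes
Adding 8 hours: 8 + 8 = 16 - 12 = 4
Final time: 4:27

Final answer: 4:27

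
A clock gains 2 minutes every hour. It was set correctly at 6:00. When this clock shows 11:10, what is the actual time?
For every 60 true minutes, the faulty clock advances 62 minutes, so 1 faulty-clock minute corresponds to 60/62 true minutes.
From 6:00 to 11:10 on the faulty dial is 310 minutes.
True elapsed: 310 x 60/62 = 300 minutes = 5 hours.
True time: 6:00 + 5 hours = 11:00.

Final answer: 11:00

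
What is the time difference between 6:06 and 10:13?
From 6:06 to 10:13:
(10 x 60 + 13) - (6 x 60 + 6) = 613 - 366 = 247 minutes
= 4 hours and 7 minutes

Final answer: 4 hours and 7 minutes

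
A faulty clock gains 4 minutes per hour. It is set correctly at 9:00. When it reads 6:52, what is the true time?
For every 60 true minutes, the faulty clock advances 64 minutes, so 1 faulty-clock minute corresponds to 60/64 true minutes.
From 9:00 to 6:52 on the faulty dial is 592 minutes.
True elapsed: 592 x 60/64 = 555 minutes = 9 hours and 15 minutes.
True time: 9:00 + 9 hours and 15 minutes = 6:15.

Final answer: 6:15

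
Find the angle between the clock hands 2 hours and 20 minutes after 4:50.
First find the time 2 hours and 20 minutes after 4:50.
Total minutes: 4 x 60 + 50 + 2 x 60 + 20 = 430.
430 mod 720 = 430 minutes = 7:10.
Now compute the angle at 7:10:
Hour hand: 7 x 30 + 10 x 0.5 = 215 degrees
Minute hand: 10 x 6 = 60 degrees
Difference: |215 - 60| = 155 degrees
The angle is 155 degrees

Final answer: 155 degrees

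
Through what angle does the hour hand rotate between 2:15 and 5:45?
The hour hand moves 0.5 degrees per minute.
Time elapsed: 5:45 - 2:15 = 210 minutes
Angular displacement: 210 x 0.5 = 105 degrees

Final answer: 105 degrees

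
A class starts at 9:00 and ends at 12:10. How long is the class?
From 9:00 to 12:10:
(12 x 60 + 10) - (9 x 60 + 0) = 730 - 540 = 190 minutes
= 3 hours and 10 minutes

Final answer: 3 hours and 10 minutes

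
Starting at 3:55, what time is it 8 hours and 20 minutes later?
Starting time: 3:55
Adding 20 minutes to 55 minutes: 55 + 20 = 75 minutes = 1 hour and 15 minutes
Adding 8 hours: 3 + 8 + 1 (carry) = 12
Final time: 12:15

Final answer: 12:15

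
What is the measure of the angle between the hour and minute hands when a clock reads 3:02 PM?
Hour hand position: 3 x 30 + 2 x 0.5 = 91 degrees
Minute hand position: 2 x 6 = 12 degrees
Difference: |91 - 12| = 79 degrees
The angle between the hands is 79 degrees

Final answer: 79 degrees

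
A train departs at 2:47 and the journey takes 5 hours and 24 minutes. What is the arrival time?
Starting time: 2:47
Adding 24 minutes to 47 minutes: 47 + 24 = 71 minutes = 1 hour and 11 minutes
Adding 5 hours: 2 + 5 + 1 (carry) = 8
Final time: 8:11

Final answer: 8:11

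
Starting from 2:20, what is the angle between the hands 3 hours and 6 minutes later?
First find the time 3 hours and 6 minutes after 2:20.
Total minutes: 2 x 60 + 20 + 3 x 60 + 6 = 326.
326 mod 720 = 326 minutes = 5:26.
Now compute the angle at 5:26:
Hour hand: 5 x 30 + 26 x 0.5 = 163 degrees
Minute hand: 26 x 6 = 156 degrees
Difference: |163 - 156| = 7 degrees
The angle is 7 degrees

Final answer: 7 degrees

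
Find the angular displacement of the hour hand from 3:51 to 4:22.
The hour hand moves 0.5 degrees per minute.
Time elapsed: 4:22 - 3:51 = 31 minutes
Angular displacement: 31 x 0.5 = 15.5 degrees

Final answer: 15.5 degrees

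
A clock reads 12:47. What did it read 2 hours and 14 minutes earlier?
Starting time: 12:47 = 47 total minutes past 12:00
Subtracting: 2 hours and 14 minutes = 134 minutes
47 - 134 = -87 (negative, add 12 hours = 720) = 633 minutes
= 10 hours and 33 minutes past 12:00 = 10:33

Final answer: 10:33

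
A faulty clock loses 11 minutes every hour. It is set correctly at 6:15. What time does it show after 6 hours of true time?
For every 60 true minutes, the faulty clock advances 60 - 11 = 49 minutes.
True elapsed: 6 hours = 360 minutes.
Faulty clock advances: 360 x 49/60 = 294 minutes (drift: 66 minutes behind).
Shown time: 6:15 + 294 minutes = 11:09.

Final answer: 11:09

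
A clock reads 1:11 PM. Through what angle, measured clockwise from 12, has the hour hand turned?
The hour hand moves 30 degrees per hour and 0.5 degrees per minute.
At 1:11: (1) x 30 + 11 x 0.5 = 30 + 5.5 = 35.5 degrees

Final answer: 35.5 degrees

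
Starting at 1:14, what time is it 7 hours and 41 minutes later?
Starting time: 1:14
Adding 41 minutes to 14 minutes: 14 + 41 = 55 minutes
Adding 7 hours: 1 + 7 = 8
Final time: 8:55

Final answer: 8:55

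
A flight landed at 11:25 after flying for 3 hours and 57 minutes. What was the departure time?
Starting time: 11:25 = 685 total minutes past 12:00
Subtracting: 3 hours and 57 minutes = 237 minutes
685 - 237 = 448 minutes
= 7 hours and 28 minutes past 12:00 = 7:28

Final answer: 7:28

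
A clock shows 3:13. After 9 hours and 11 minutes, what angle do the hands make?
First find the time 9 hours and 11 minutes after 3:13.
Total minutes: 3 x 60 + 13 + 9 x 60 + 11 = 744.
744 mod 720 = 24 minutes = 12:24.
Now compute the angle at 12:24:
Hour hand: 0 x 30 + 24 x 0.5 = 12 degrees
Minute hand: 24 x 6 = 144 degrees
Difference: |12 - 144| = 132 degrees
The angle is 132 degrees

Final answer: 132 degrees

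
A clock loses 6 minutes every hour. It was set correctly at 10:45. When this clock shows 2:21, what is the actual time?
For every 60 true minutes, the faulty clock advances 54 minutes, so 1 faulty-clock minute corresponds to 60/54 true minutes.
From 10:45 to 2:21 on the faulty dial is 216 minutes.
True elapsed: 216 x 60/54 = 240 minutes = 4 hours.
True time: 10:45 + 4 hours = 2:45.

Final answer: 2:45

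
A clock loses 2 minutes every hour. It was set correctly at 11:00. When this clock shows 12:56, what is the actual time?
For every 60 true minutes, the faulty clock advances 58 minutes, so 1 faulty-clock minute corresponds to 60/58 true minutes.
From 11:00 to 12:56 on the faulty dial is 116 minutes.
True elapsed: 116 x 60/58 = 120 minutes = 2 hours.
True time: 11:00 + 2 hours = 1:00.

Final answer: 1:00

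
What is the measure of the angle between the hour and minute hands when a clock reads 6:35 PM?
Hour hand position: 6 x 30 + 35 x 0.5 = 197.5 degrees
Minute hand position: 35 x 6 = 210 degrees
Difference: |197.5 - 210| = 12.5 degrees
The angle between the hands is 12.5 degrees

Final answer: 12.5 degrees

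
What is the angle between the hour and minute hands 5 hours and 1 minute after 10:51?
First find the time 5 hours and 1 minute after 10:51.
Total minutes: 10 x 60 + 51 + 5 x 60 + 1 = 952.
952 mod 720 = 232 minutes = 3:52.
Now compute the angle at 3:52:
Hour hand: 3 x 30 + 52 x 0.5 = 116 degrees
Minute hand: 52 x 6 = 312 degrees
Difference: |116 - 312| = 196 degrees
Smaller angle: 360 - 196 = 164 degrees

Final answer: 164 degrees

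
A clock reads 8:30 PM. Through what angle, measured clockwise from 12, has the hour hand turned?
The hour hand moves 30 degrees per hour and 0.5 degrees per minute.
At 8:30: (8) x 30 + 30 x 0.5 = 240 + 15 = 255 degrees

Final answer: 255 degrees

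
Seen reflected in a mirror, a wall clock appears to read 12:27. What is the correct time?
Reflection across the vertical (12-6) axis maps a hand at angle A degrees to (360 - A) degrees, which sends a reading of T minutes past 12:00 to (720 - T) minutes past 12:00.
Mirror reads 12:27 = 27 minutes past 12:00.
Actual time: (720 - 27) mod 720 = 693 minutes = 11:33.

Final answer: 11:33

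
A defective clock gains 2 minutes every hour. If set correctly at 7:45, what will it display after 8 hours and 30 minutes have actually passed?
For every 60 true minutes, the faulty clock advances 60 + 2 = 62 minutes.
True elapsed: 8 hours and 30 minutes = 510 minutes.
Faulty clock advances: 510 x 62/60 = 527 minutes (drift: 17 minutes ahead).
Shown time: 7:45 + 527 minutes = 4:32.

Final answer: 4:32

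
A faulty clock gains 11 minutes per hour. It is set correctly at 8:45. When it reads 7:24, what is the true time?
For every 60 true minutes, the faulty clock advances 71 minutes, so 1 faulty-clock minute corresponds to 60/71 true minutes.
From 8:45 to 7:24 on the faulty dial is 639 minutes.
True elapsed: 639 x 60/71 = 540 minutes = 9 hours.
True time: 8:45 + 9 hours = 5:45.

Final answer: 5:45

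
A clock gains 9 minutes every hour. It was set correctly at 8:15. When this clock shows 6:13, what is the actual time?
For every 60 true minutes, the faulty clock advances 69 minutes, so 1 faulty-clock minute corresponds to 60/69 true minutes.
From 8:15 to 6:13 on the faulty dial is 598 minutes.
True elapsed: 598 x 60/69 = 520 minutes = 8 hours and 40 minutes.
True time: 8:15 + 8 hours and 40 minutes = 4:55.

Final answer: 4:55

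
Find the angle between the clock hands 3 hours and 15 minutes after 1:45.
First find the time 3 hours and 15 minutes after 1:45.
Total minutes: 1 x 60 + 45 + 3 x 60 + 15 = 300.
300 mod 720 = 300 minutes = 5:00.
Now compute the angle at 5:00:
Hour hand: 5 x 30 + 0 x 0.5 = 150 degrees
Minute hand: 0 x 6 = 0 degrees
Difference: |150 - 0| = 150 degrees
The angle is 150 degrees

Final answer: 150 degrees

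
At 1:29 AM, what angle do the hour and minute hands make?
Hour hand position: 1 x 30 + 29 x 0.5 = 44.5 degrees
Minute hand position: 29 x 6 = 174 degrees
Difference: |44.5 - 174| = 129.5 degrees
The angle between the hands is 129.5 degrees

Final answer: 129.5 degrees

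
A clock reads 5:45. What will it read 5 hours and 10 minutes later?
Starting time: 5:45
Adding 10 minutes to 45 minutes: 45 + 10 = 55 minutes
Adding 5 hours: 5 + 5 = 10
Final time: 10:55

Final answer: 10:55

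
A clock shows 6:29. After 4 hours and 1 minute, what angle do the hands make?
First find the time 4 hours and 1 minute after 6:29.
Total minutes: 6 x 60 + 29 + 4 x 60 + 1 = 630.
630 mod 720 = 630 minutes = 10:30.
Now compute the angle at 10:30:
Hour hand: 10 x 30 + 30 x 0.5 = 315 degrees
Minute hand: 30 x 6 = 180 degrees
Difference: |315 - 180| = 135 degrees
The angle is 135 degrees

Final answer: 135 degrees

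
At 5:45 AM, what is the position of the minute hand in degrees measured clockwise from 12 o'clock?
The minute hand moves 6 degrees per minute.
At 5:45: 45 x 6 = 270 degrees

Final answer: 270 degrees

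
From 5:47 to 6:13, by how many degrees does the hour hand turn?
The hour hand moves 0.5 degrees per minute.
Time elapsed: 6:13 - 5:47 = 26 minutes
Angular displacement: 26 x 0.5 = 13 degrees

Final answer: 13 degrees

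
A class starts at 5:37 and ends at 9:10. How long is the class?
From 5:37 to 9:10:
(9 x 60 + 10) - (5 x 60 + 37) = 550 - 337 = 213 minutes
= 3 hours and 33 minutes

Final answer: 3 hours and 33 minutes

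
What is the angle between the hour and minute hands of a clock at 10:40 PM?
Hour hand position: 10 x 30 + 40 x 0.5 = 320 degrees
Minute hand position: 40 x 6 = 240 degrees
Difference: |320 - 240| = 80 degrees
The angle between the hands is 80 degrees

Final answer: 80 degrees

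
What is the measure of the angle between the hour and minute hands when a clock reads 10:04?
Hour hand position: 10 x 30 + 4 x 0.5 = 302 degrees
Minute hand position: 4 x 6 = 24 degrees
Difference: |302 - 24| = 278 degrees
Since 278 > 180, the smaller angle is 360 - 278 = 82 degrees

Final answer: 82 degrees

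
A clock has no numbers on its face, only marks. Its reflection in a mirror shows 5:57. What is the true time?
Reflection across the vertical (12-6) axis maps a hand at angle A degrees to (360 - A) degrees, which sends a reading of T minutes past 12:00 to (720 - T) minutes past 12:00.
Mirror reads 5:57 = 357 minutes past 12:00.
Actual time: (720 - 357) mod 720 = 363 minutes = 6:03.

Final answer: 6:03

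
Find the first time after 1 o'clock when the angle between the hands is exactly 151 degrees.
At t minutes past 1:00, the hour hand is at 30 x 1 + 0.5t degrees and the minute hand is at 6t degrees.
The smaller angle between them is 151 degrees when |30H - 5.5t| = 151 or |30H - 5.5t| = 209.
With H = 1, solve 30 x 1 - 5.5t = +/- target for each target:
  t = (30 x 1 - 151) / 5.5 = -22 (outside (0, 60))
  t = (30 x 1 + 151) / 5.5 = 32.91
  t = (30 x 1 - 209) / 5.5 = -32.55 (outside (0, 60))
  t = (30 x 1 + 209) / 5.5 = 43.45
Valid solutions in (0, 60): {32.91, 43.45} minutes.
The first occurrence is t = 32.91 minutes.
The hands form a 151-degree angle at 32.91 minutes past 1:00.

Final answer: 32.91 minutes past 1:00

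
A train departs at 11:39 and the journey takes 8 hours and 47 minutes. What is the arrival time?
Starting time: 11:39
Adding 47 minutes to 39 minutes: 39 + 47 = 86 minutes = 1 hour and 26 minutes
Adding 8 hours: 11 + 8 + 1 (carry) = 20 - 12 = 8
Final time: 8:26

Final answer: 8:26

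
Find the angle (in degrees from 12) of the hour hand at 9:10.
The hour hand moves 30 degrees per hour and 0.5 degrees per minute.
At 9:10: (9) x 30 + 10 x 0.5 = 270 + 5 = 275 degrees

Final answer: 275 degrees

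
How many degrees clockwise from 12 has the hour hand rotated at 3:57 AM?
The hour hand moves 30 degrees per hour and 0.5 degrees per minute.
At 3:57: (3) x 30 + 57 x 0.5 = 90 + 28.5 = 118.5 degrees

Final answer: 118.5 degrees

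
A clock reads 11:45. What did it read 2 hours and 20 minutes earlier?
Starting time: 11:45 = 705 total minutes past 12:00
Subtracting: 2 hours and 20 minutes = 140 minutes
705 - 140 = 565 minutes
= 9 hours and 25 minutes past 12:00 = 9:25

Final answer: 9:25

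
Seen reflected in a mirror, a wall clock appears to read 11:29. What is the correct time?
Reflection across the vertical (12-6) axis maps a hand at angle A degrees to (360 - A) degrees, which sends a reading of T minutes past 12:00 to (720 - T) minutes past 12:00.
Mirror reads 11:29 = 689 minutes past 12:00.
Actual time: (720 - 689) mod 720 = 31 minutes = 12:31.

Final answer: 12:31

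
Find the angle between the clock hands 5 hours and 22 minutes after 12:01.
First find the time 5 hours and 22 minutes after 12:01.
Total minutes: 12 x 60 + 1 + 5 x 60 + 22 = 1043.
1043 mod 720 = 323 minutes = 5:23.
Now compute the angle at 5:23:
Hour hand: 5 x 30 + 23 x 0.5 = 161.5 degrees
Minute hand: 23 x 6 = 138 degrees
Difference: |161.5 - 138| = 23.5 degrees
The angle is 23.5 degrees

Final answer: 23.5 degrees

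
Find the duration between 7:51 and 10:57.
From 7:51 to 10:57:
(10 x 60 + 57) - (7 x 60 + 51) = 657 - 471 = 186 minutes
= 3 hours and 6 minutes

Final answer: 3 hours and 6 minutes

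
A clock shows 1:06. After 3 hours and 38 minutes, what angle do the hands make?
First find the time 3 hours and 38 minutes after 1:06.
Total minutes: 1 x 60 + 6 + 3 x 60 + 38 = 284.
284 mod 720 = 284 minutes = 4:44.
Now compute the angle at 4:44:
Hour hand: 4 x 30 + 44 x 0.5 = 142 degrees
Minute hand: 44 x 6 = 264 degrees
Difference: |142 - 264| = 122 degrees
The angle is 122 degrees

Final answer: 122 degrees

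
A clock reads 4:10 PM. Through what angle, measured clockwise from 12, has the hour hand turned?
The hour hand moves 30 degrees per hour and 0.5 degrees per minute.
At 4:10: (4) x 30 + 10 x 0.5 = 120 + 5 = 125 degrees

Final answer: 125 degrees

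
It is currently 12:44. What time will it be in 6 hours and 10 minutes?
Starting time: 12:44
Adding 10 minutes to 44 minutes: 44 + 10 = 54 minutes
Adding 6 hours: 12 + 6 = 18 - 12 = 6
Final time: 6:54

Final answer: 6:54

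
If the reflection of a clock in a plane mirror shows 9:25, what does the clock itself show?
Reflection across the vertical (12-6) axis maps a hand at angle A degrees to (360 - A) degrees, which sends a reading of T minutes past 12:00 to (720 - T) minutes past 12:00.
Mirror reads 9:25 = 565 minutes past 12:00.
Actual time: (720 - 565) mod 720 = 155 minutes = 2:35.

Final answer: 2:35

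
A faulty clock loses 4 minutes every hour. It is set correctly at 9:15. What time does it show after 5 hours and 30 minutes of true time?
For every 60 true minutes, the faulty clock advances 60 - 4 = 56 minutes.
True elapsed: 5 hours and 30 minutes = 330 minutes.
Faulty clock advances: 330 x 56/60 = 308 minutes (drift: 22 minutes behind).
Shown time: 9:15 + 308 minutes = 2:23.

Final answer: 2:23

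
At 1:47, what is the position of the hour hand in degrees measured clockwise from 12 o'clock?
The hour hand moves 30 degrees per hour and 0.5 degrees per minute.
At 1:47: (1) x 30 + 47 x 0.5 = 30 + 23.5 = 53.5 degrees

Final answer: 53.5 degrees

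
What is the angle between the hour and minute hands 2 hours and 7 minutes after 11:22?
First find the time 2 hours and 7 minutes after 11:22.
Total minutes: 11 x 60 + 22 + 2 x 60 + 7 = 809.
809 mod 720 = 89 minutes = 1:29.
Now compute the angle at 1:29:
Hour hand: 1 x 30 + 29 x 0.5 = 44.5 degrees
Minute hand: 29 x 6 = 174 degrees
Difference: |44.5 - 174| = 129.5 degrees
The angle is 129.5 degrees

Final answer: 129.5 degrees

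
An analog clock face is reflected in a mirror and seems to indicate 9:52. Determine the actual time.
Reflection across the vertical (12-6) axis maps a hand at angle A degrees to (360 - A) degrees, which sends a reading of T minutes past 12:00 to (720 - T) minutes past 12:00.
Mirror reads 9:52 = 592 minutes past 12:00.
Actual time: (720 - 592) mod 720 = 128 minutes = 2:08.

Final answer: 2:08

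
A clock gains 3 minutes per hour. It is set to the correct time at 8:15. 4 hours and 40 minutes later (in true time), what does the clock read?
For every 60 true minutes, the faulty clock advances 60 + 3 = 63 minutes.
True elapsed: 4 hours and 40 minutes = 280 minutes.
Faulty clock advances: 280 x 63/60 = 294 minutes (drift: 14 minutes ahead).
Shown time: 8:15 + 294 minutes = 1:09.

Final answer: 1:09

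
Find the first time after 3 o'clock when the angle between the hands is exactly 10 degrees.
At t minutes past 3:00, the hour hand is at 30 x 3 + 0.5t degrees and the minute hand is at 6t degrees.
The smaller angle between them is 10 degrees when |30H - 5.5t| = 10 or |30H - 5.5t| = 350.
With H = 3, solve 30 x 3 - 5.5t = +/- target for each target:
  t = (30 x 3 - 10) / 5.5 = 14.55
  t = (30 x 3 + 10) / 5.5 = 18.18
  t = (30 x 3 - 350) / 5.5 = -47.27 (outside (0, 60))
  t = (30 x 3 + 350) / 5.5 = 80 (outside (0, 60))
Valid solutions in (0, 60): {14.55, 18.18} minutes.
The first occurrence is t = 14.55 minutes.
The hands form a 10-degree angle at 14.55 minutes past 3:00.

Final answer: 14.55 minutes past 3:00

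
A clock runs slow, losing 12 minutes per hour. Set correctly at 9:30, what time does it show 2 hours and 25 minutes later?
For every 60 true minutes, the faulty clock advances 60 - 12 = 48 minutes.
True elapsed: 2 hours and 25 minutes = 145 minutes.
Faulty clock advances: 145 x 48/60 = 116 minutes (drift: 29 minutes behind).
Shown time: 9:30 + 116 minutes = 11:26.

Final answer: 11:26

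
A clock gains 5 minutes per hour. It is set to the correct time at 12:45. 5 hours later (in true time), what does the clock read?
For every 60 true minutes, the faulty clock advances 60 + 5 = 65 minutes.
True elapsed: 5 hours = 300 minutes.
Faulty clock advances: 300 x 65/60 = 325 minutes (drift: 25 minutes ahead).
Shown time: 12:45 + 325 minutes = 6:10.

Final answer: 6:10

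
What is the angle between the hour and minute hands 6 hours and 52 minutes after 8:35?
First find the time 6 hours and 52 minutes after 8:35.
Total minutes: 8 x 60 + 35 + 6 x 60 + 52 = 927.
927 mod 720 = 207 minutes = 3:27.
Now compute the angle at 3:27:
Hour hand: 3 x 30 + 27 x 0.5 = 103.5 degrees
Minute hand: 27 x 6 = 162 degrees
Difference: |103.5 - 162| = 58.5 degrees
The angle is 58.5 degrees

Final answer: 58.5 degrees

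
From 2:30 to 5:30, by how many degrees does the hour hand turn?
The hour hand moves 0.5 degrees per minute.
Time elapsed: 5:30 - 2:30 = 180 minutes
Angular displacement: 180 x 0.5 = 90 degrees

Final answer: 90 degrees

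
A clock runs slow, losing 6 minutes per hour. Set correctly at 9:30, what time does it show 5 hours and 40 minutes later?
For every 60 true minutes, the faulty clock advances 60 - 6 = 54 minutes.
True elapsed: 5 hours and 40 minutes = 340 minutes.
Faulty clock advances: 340 x 54/60 = 306 minutes (drift: 34 minutes behind).
Shown time: 9:30 + 306 minutes = 2:36.

Final answer: 2:36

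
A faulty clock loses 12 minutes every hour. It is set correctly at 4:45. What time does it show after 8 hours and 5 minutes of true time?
For every 60 true minutes, the faulty clock advances 60 - 12 = 48 minutes.
True elapsed: 8 hours and 5 minutes = 485 minutes.
Faulty clock advances: 485 x 48/60 = 388 minutes (drift: 97 minutes behind).
Shown time: 4:45 + 388 minutes = 11:13.

Final answer: 11:13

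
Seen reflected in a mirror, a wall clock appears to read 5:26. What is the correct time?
Reflection across the vertical (12-6) axis maps a hand at angle A degrees to (360 - A) degrees, which sends a reading of T minutes past 12:00 to (720 - T) minutes past 12:00.
Mirror reads 5:26 = 326 minutes past 12:00.
Actual time: (720 - 326) mod 720 = 394 minutes = 6:34.

Final answer: 6:34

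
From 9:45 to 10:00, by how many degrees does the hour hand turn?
The hour hand moves 0.5 degrees per minute.
Time elapsed: 10:00 - 9:45 = 15 minutes
Angular displacement: 15 x 0.5 = 7.5 degrees

Final answer: 7.5 degrees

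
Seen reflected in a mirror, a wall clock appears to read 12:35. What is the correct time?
Reflection across the vertical (12-6) axis maps a hand at angle A degrees to (360 - A) degrees, which sends a reading of T minutes past 12:00 to (720 - T) minutes past 12:00.
Mirror reads 12:35 = 35 minutes past 12:00.
Actual time: (720 - 35) mod 720 = 685 minutes = 11:25.

Final answer: 11:25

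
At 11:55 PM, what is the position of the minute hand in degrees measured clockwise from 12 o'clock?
The minute hand moves 6 degrees per minute.
At 11:55: 55 x 6 = 330 degrees

Final answer: 330 degrees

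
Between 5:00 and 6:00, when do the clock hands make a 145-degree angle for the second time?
At t minutes past 5:00, the hour hand is at 30 x 5 + 0.5t degrees and the minute hand is at 6t degrees.
The smaller angle between them is 145 degrees when |30H - 5.5t| = 145 or |30H - 5.5t| = 215.
With H = 5, solve 30 x 5 - 5.5t = +/- target for each target:
  t = (30 x 5 - 145) / 5.5 = 0.91
  t = (30 x 5 + 145) / 5.5 = 53.64
  t = (30 x 5 - 215) / 5.5 = -11.82 (outside (0, 60))
  t = (30 x 5 + 215) / 5.5 = 66.36 (outside (0, 60))
Valid solutions in (0, 60): {0.91, 53.64} minutes.
The second occurrence is t = 53.64 minutes.
The hands form a 145-degree angle at 53.64 minutes past 5:00.

Final answer: 53.64 minutes past 5:00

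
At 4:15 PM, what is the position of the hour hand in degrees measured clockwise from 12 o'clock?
The hour hand moves 30 degrees per hour and 0.5 degrees per minute.
At 4:15: (4) x 30 + 15 x 0.5 = 120 + 7.5 = 127.5 degrees

Final answer: 127.5 degrees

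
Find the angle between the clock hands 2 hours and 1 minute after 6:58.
First find the time 2 hours and 1 minute after 6:58.
Total minutes: 6 x 60 + 58 + 2 x 60 + 1 = 539.
539 mod 720 = 539 minutes = 8:59.
Now compute the angle at 8:59:
Hour hand: 8 x 30 + 59 x 0.5 = 269.5 degrees
Minute hand: 59 x 6 = 354 degrees
Difference: |269.5 - 354| = 84.5 degrees
The angle is 84.5 degrees

Final answer: 84.5 degrees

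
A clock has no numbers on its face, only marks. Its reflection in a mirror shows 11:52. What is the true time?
Reflection across the vertical (12-6) axis maps a hand at angle A degrees to (360 - A) degrees, which sends a reading of T minutes past 12:00 to (720 - T) minutes past 12:00.
Mirror reads 11:52 = 712 minutes past 12:00.
Actual time: (720 - 712) mod 720 = 8 minutes = 12:08.

Final answer: 12:08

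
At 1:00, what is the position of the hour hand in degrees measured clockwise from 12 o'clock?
The hour hand moves 30 degrees per hour and 0.5 degrees per minute.
At 1:00: (1) x 30 + 0 x 0.5 = 30 + 0 = 30 degrees

Final answer: 30 degrees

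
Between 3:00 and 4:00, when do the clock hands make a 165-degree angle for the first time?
At t minutes past 3:00, the hour hand is at 30 x 3 + 0.5t degrees and the minute hand is at 6t degrees.
The smaller angle between them is 165 degrees when |30H - 5.5t| = 165 or |30H - 5.5t| = 195.
With H = 3, solve 30 x 3 - 5.5t = +/- target for each target:
  t = (30 x 3 - 165) / 5.5 = -13.64 (outside (0, 60))
  t = (30 x 3 + 165) / 5.5 = 46.36
  t = (30 x 3 - 195) / 5.5 = -19.09 (outside (0, 60))
  t = (30 x 3 + 195) / 5.5 = 51.82
Valid solutions in (0, 60): {46.36, 51.82} minutes.
The first occurrence is t = 46.36 minutes.
The hands form a 165-degree angle at 46.36 minutes past 3:00.

Final answer: 46.36 minutes past 3:00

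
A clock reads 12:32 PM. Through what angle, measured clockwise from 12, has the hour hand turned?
The hour hand moves 30 degrees per hour and 0.5 degrees per minute.
At 12:32: (0) x 30 + 32 x 0.5 = 0 + 16 = 16 degrees

Final answer: 16 degrees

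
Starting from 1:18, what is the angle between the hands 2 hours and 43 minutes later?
First find the time 2 hours and 43 minutes after 1:18.
Total minutes: 1 x 60 + 18 + 2 x 60 + 43 = 241.
241 mod 720 = 241 minutes = 4:01.
Now compute the angle at 4:01:
Hour hand: 4 x 30 + 1 x 0.5 = 120.5 degrees
Minute hand: 1 x 6 = 6 degrees
Difference: |120.5 - 6| = 114.5 degrees
The angle is 114.5 degrees

Final answer: 114.5 degrees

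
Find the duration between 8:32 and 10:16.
From 8:32 to 10:16:
(10 x 60 + 16) - (8 x 60 + 32) = 616 - 512 = 104 minutes
= 1 hour and 44 minutes

Final answer: 1 hour and 44 minutes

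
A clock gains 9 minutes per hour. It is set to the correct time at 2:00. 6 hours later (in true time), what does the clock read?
For every 60 true minutes, the faulty clock advances 60 + 9 = 69 minutes.
True elapsed: 6 hours = 360 minutes.
Faulty clock advances: 360 x 69/60 = 414 minutes (drift: 54 minutes ahead).
Shown time: 2:00 + 414 minutes = 8:54.

Final answer: 8:54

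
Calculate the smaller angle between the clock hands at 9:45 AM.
Hour hand position: 9 x 30 + 45 x 0.5 = 292.5 degrees
Minute hand position: 45 x 6 = 270 degrees
Difference: |292.5 - 270| = 22.5 degrees
The angle between the hands is 22.5 degrees

Final answer: 22.5 degrees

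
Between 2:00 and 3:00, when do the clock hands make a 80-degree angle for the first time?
At t minutes past 2:00, the hour hand is at 30 x 2 + 0.5t degrees and the minute hand is at 6t degrees.
The smaller angle between them is 80 degrees when |30H - 5.5t| = 80 or |30H - 5.5t| = 280.
With H = 2, solve 30 x 2 - 5.5t = +/- target for each target:
  t = (30 x 2 - 80) / 5.5 = -3.64 (outside (0, 60))
  t = (30 x 2 + 80) / 5.5 = 25.45
  t = (30 x 2 - 280) / 5.5 = -40 (outside (0, 60))
  t = (30 x 2 + 280) / 5.5 = 61.82 (outside (0, 60))
Valid solutions in (0, 60): {25.45} minutes.
The first occurrence is t = 25.45 minutes.
The hands form a 80-degree angle at 25.45 minutes past 2:00.

Final answer: 25.45 minutes past 2:00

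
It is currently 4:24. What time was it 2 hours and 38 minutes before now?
Starting time: 4:24 = 264 total minutes past 12:00
Subtracting: 2 hours and 38 minutes = 158 minutes
264 - 158 = 106 minutes
= 1 hour and 46 minutes past 12:00 = 1:46

Final answer: 1:46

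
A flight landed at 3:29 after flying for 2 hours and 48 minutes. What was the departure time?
Starting time: 3:29 = 209 total minutes past 12:00
Subtracting: 2 hours and 48 minutes = 168 minutes
209 - 168 = 41 minutes
= 41 minutes past 12:00 = 12:41

Final answer: 12:41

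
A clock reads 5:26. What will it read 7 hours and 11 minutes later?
Starting time: 5:26
Adding 11 minutes to 26 minutes: 26 + 11 = 37 minutes
Adding 7 hours: 5 + 7 = 12
Final time: 12:37

Final answer: 12:37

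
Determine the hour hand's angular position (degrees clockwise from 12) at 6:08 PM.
The hour hand moves 30 degrees per hour and 0.5 degrees per minute.
At 6:08: (6) x 30 + 8 x 0.5 = 180 + 4 = 184 degrees

Final answer: 184 degrees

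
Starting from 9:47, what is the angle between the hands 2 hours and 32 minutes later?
First find the time 2 hours and 32 minutes after 9:47.
Total minutes: 9 x 60 + 47 + 2 x 60 + 32 = 739.
739 mod 720 = 19 minutes = 12:19.
Now compute the angle at 12:19:
Hour hand: 0 x 30 + 19 x 0.5 = 9.5 degrees
Minute hand: 19 x 6 = 114 degrees
Difference: |9.5 - 114| = 104.5 degrees
The angle is 104.5 degrees

Final answer: 104.5 degrees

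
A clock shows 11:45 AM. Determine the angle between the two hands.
Hour hand position: 11 x 30 + 45 x 0.5 = 352.5 degrees
Minute hand position: 45 x 6 = 270 degrees
Difference: |352.5 - 270| = 82.5 degrees
The angle between the hands is 82.5 degrees

Final answer: 82.5 degrees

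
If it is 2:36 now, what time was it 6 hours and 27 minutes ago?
Starting time: 2:36 = 156 total minutes past 12:00
Subtracting: 6 hours and 27 minutes = 387 minutes
156 - 387 = -231 (negative, add 12 hours = 720) = 489 minutes
= 8 hours and 9 minutes past 12:00 = 8:09

Final answer: 8:09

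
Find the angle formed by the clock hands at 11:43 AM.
Hour hand position: 11 x 30 + 43 x 0.5 = 351.5 degrees
Minute hand position: 43 x 6 = 258 degrees
Difference: |351.5 - 258| = 93.5 degrees
The angle between the hands is 93.5 degrees

Final answer: 93.5 degrees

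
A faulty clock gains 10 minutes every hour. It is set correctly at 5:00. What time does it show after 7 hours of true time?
For every 60 true minutes, the faulty clock advances 60 + 10 = 70 minutes.
True elapsed: 7 hours = 420 minutes.
Faulty clock advances: 420 x 70/60 = 490 minutes (drift: 70 minutes ahead).
Shown time: 5:00 + 490 minutes = 1:10.

Final answer: 1:10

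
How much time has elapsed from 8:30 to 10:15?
From 8:30 to 10:15:
(10 x 60 + 15) - (8 x 60 + 30) = 615 - 510 = 105 minutes
= 1 hour and 45 minutes

Final answer: 1 hour and 45 minutes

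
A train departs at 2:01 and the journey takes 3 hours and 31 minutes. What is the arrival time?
Starting time: 2:01
Adding 31 minutes to 1 minute: 1 + 31 = 32 minutes
Adding 3 hours: 2 + 3 = 5
Final time: 5:32

Final answer: 5:32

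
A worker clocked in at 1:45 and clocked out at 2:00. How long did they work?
From 1:45 to 2:00:
(2 x 60 + 0) - (1 x 60 + 45) = 120 - 105 = 15 minutes
= 15 minutes

Final answer: 15 minutes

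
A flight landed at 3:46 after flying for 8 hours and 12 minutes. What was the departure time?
Starting time: 3:46 = 226 total minutes past 12:00
Subtracting: 8 hours and 12 minutes = 492 minutes
226 - 492 = -266 (negative, add 12 hours = 720) = 454 minutes
= 7 hours and 34 minutes past 12:00 = 7:34

Final answer: 7:34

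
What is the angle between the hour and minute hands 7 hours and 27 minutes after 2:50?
First find the time 7 hours and 27 minutes after 2:50.
Total minutes: 2 x 60 + 50 + 7 x 60 + 27 = 617.
617 mod 720 = 617 minutes = 10:17.
Now compute the angle at 10:17:
Hour hand: 10 x 30 + 17 x 0.5 = 308.5 degrees
Minute hand: 17 x 6 = 102 degrees
Difference: |308.5 - 102| = 206.5 degrees
Smaller angle: 360 - 206.5 = 153.5 degrees

Final answer: 153.5 degrees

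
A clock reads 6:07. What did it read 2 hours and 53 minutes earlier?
Starting time: 6:07 = 367 total minutes past 12:00
Subtracting: 2 hours and 53 minutes = 173 minutes
367 - 173 = 194 minutes
= 3 hours and 14 minutes past 12:00 = 3:14

Final answer: 3:14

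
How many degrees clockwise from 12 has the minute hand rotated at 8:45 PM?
The minute hand moves 6 degrees per minute.
At 8:45: 45 x 6 = 270 degrees

Final answer: 270 degrees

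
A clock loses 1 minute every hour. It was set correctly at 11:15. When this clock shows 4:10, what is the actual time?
For every 60 true minutes, the faulty clock advances 59 minutes, so 1 faulty-clock minute corresponds to 60/59 true minutes.
From 11:15 to 4:10 on the faulty dial is 295 minutes.
True elapsed: 295 x 60/59 = 300 minutes = 5 hours.
True time: 11:15 + 5 hours = 4:15.

Final answer: 4:15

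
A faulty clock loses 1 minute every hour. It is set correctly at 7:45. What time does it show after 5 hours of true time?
For every 60 true minutes, the faulty clock advances 60 - 1 = 59 minutes.
True elapsed: 5 hours = 300 minutes.
Faulty clock advances: 300 x 59/60 = 295 minutes (drift: 5 minutes behind).
Shown time: 7:45 + 295 minutes = 12:40.

Final answer: 12:40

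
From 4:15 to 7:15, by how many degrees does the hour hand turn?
The hour hand moves 0.5 degrees per minute.
Time elapsed: 7:15 - 4:15 = 180 minutes
Angular displacement: 180 x 0.5 = 90 degrees

Final answer: 90 degrees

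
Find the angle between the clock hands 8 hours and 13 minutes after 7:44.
First find the time 8 hours and 13 minutes after 7:44.
Total minutes: 7 x 60 + 44 + 8 x 60 + 13 = 957.
957 mod 720 = 237 minutes = 3:57.
Now compute the angle at 3:57:
Hour hand: 3 x 30 + 57 x 0.5 = 118.5 degrees
Minute hand: 57 x 6 = 342 degrees
Difference: |118.5 - 342| = 223.5 degrees
Smaller angle: 360 - 223.5 = 136.5 degrees

Final answer: 136.5 degrees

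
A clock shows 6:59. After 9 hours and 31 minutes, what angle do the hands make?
First find the time 9 hours and 31 minutes after 6:59.
Total minutes: 6 x 60 + 59 + 9 x 60 + 31 = 990.
990 mod 720 = 270 minutes = 4:30.
Now compute the angle at 4:30:
Hour hand: 4 x 30 + 30 x 0.5 = 135 degrees
Minute hand: 30 x 6 = 180 degrees
Difference: |135 - 180| = 45 degrees
The angle is 45 degrees

Final answer: 45 degrees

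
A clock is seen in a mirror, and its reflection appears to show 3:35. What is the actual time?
Reflection across the vertical (12-6) axis maps a hand at angle A degrees to (360 - A) degrees, which sends a reading of T minutes past 12:00 to (720 - T) minutes past 12:00.
Mirror reads 3:35 = 215 minutes past 12:00.
Actual time: (720 - 215) mod 720 = 505 minutes = 8:25.

Final answer: 8:25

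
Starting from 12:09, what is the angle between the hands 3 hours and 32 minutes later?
First find the time 3 hours and 32 minutes after 12:09.
Total minutes: 12 x 60 + 9 + 3 x 60 + 32 = 941.
941 mod 720 = 221 minutes = 3:41.
Now compute the angle at 3:41:
Hour hand: 3 x 30 + 41 x 0.5 = 110.5 degrees
Minute hand: 41 x 6 = 246 degrees
Difference: |110.5 - 246| = 135.5 degrees
The angle is 135.5 degrees

Final answer: 135.5 degrees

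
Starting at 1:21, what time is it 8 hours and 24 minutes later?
Starting time: 1:21
Adding 24 minutes to 21 minutes: 21 + 24 = 45 minutes
Adding 8 hours: 1 + 8 = 9
Final time: 9:45

Final answer: 9:45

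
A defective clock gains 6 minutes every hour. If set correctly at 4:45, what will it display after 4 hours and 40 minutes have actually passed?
For every 60 true minutes, the faulty clock advances 60 + 6 = 66 minutes.
True elapsed: 4 hours and 40 minutes = 280 minutes.
Faulty clock advances: 280 x 66/60 = 308 minutes (drift: 28 minutes ahead).
Shown time: 4:45 + 308 minutes = 9:53.

Final answer: 9:53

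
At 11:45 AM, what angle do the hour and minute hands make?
Hour hand position: 11 x 30 + 45 x 0.5 = 352.5 degrees
Minute hand position: 45 x 6 = 270 degrees
Difference: |352.5 - 270| = 82.5 degrees
The angle between the hands is 82.5 degrees

Final answer: 82.5 degrees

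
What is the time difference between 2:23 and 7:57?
From 2:23 to 7:57:
(7 x 60 + 57) - (2 x 60 + 23) = 477 - 143 = 334 minutes
= 5 hours and 34 minutes

Final answer: 5 hours and 34 minutes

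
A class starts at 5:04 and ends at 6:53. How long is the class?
From 5:04 to 6:53:
(6 x 60 + 53) - (5 x 60 + 4) = 413 - 304 = 109 minutes
= 1 hour and 49 minutes

Final answer: 1 hour and 49 minutes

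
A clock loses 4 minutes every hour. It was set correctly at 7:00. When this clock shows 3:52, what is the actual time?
For every 60 true minutes, the faulty clock advances 56 minutes, so 1 faulty-clock minute corresponds to 60/56 true minutes.
From 7:00 to 3:52 on the faulty dial is 532 minutes.
True elapsed: 532 x 60/56 = 570 minutes = 9 hours and 30 minutes.
True time: 7:00 + 9 hours and 30 minutes = 4:30.

Final answer: 4:30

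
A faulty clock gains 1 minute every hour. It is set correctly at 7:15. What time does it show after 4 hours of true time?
For every 60 true minutes, the faulty clock advances 60 + 1 = 61 minutes.
True elapsed: 4 hours = 240 minutes.
Faulty clock advances: 240 x 61/60 = 244 minutes (drift: 4 minutes ahead).
Shown time: 7:15 + 244 minutes = 11:19.

Final answer: 11:19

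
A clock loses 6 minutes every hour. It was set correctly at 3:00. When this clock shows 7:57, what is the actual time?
For every 60 true minutes, the faulty clock advances 54 minutes, so 1 faulty-clock minute corresponds to 60/54 true minutes.
From 3:00 to 7:57 on the faulty dial is 297 minutes.
True elapsed: 297 x 60/54 = 330 minutes = 5 hours and 30 minutes.
True time: 3:00 + 5 hours and 30 minutes = 8:30.

Final answer: 8:30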